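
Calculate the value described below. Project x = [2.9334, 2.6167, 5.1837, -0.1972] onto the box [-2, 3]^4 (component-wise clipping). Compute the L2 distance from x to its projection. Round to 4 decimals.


Project each component onto [-2, 3].
clip(2.9334) = 2.9334, clip(2.6167) = 2.6167, clip(5.1837) = 3.0, clip(-0.1972) = -0.1972
Projection = [2.9334, 2.6167, 3.0, -0.1972]
Squared diffs: [0.0, 0.0, 4.7685, 0.0]
Distance = sqrt(4.7685) = 2.1837


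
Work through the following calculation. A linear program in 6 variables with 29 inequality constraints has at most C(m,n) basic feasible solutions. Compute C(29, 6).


Each vertex corresponds to some choice of n active constraints out of m, so the number of vertices is at most C(m, n) = m! / (n!(m-n)!).
m = 29, n = 6
Numerator: 29 * 28 * 27 * 26 * 25 * 24
Denominator: 6! = 720
C(29, 6) = 475020


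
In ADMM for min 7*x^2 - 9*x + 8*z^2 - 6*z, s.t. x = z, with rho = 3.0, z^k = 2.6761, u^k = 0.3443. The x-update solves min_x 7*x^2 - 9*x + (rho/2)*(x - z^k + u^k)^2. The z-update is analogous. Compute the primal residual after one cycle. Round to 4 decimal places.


ADMM iteration with rho = 3.0, z^k = 2.6761, u^k = 0.3443
Step 1: x-update.
Minimize 7*x^2 - 9*x + (3.0/2)*(x - 2.6761 + 0.3443)^2
FOC: (2*7 + 3.0)*x = 9 + 3.0*(2.6761 - 0.3443)
x^{k+1} = 0.9409
Step 2: z-update.
Minimize 8*z^2 - 6*z + (3.0/2)*(0.9409 - z + 0.3443)^2
FOC: (2*8 + 3.0)*z = 6 + 3.0*(0.9409 + 0.3443)
z^{k+1} = 0.5187
Step 3: u-update.
u^{k+1} = 0.3443 + 0.9409 - 0.5187 = 0.7665
Step 4: Primal residual = |0.9409 - 0.5187| = 0.4222


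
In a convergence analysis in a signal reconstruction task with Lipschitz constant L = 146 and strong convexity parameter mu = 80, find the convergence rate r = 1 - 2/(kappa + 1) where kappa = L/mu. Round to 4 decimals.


Step 1: Compute the condition number.
kappa = L/mu = 146/80 = 1.825
Step 2: Compute the convergence rate.
r = 1 - 2/(kappa + 1) = 1 - 2*mu/(L + mu) = (L - mu)/(L + mu) = 66/226 = 0.292


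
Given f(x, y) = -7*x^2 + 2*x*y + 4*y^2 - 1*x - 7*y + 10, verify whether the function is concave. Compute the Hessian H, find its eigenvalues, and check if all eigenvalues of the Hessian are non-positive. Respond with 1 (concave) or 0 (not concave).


The Hessian of f(x,y) = -7*x^2 + 2*x*y + 4*y^2 - 1*x - 7*y + 10 is:
H = [[-14, 2], [2, 8]]
Trace = -14 + 8 = -6
Determinant = -14*8 - (2)^2 = -116
Discriminant = (-6)^2 - 4*-116 = 500.0
Eigenvalues: lambda_1 = -14.1803, lambda_2 = 8.1803
The function is not concave.

0


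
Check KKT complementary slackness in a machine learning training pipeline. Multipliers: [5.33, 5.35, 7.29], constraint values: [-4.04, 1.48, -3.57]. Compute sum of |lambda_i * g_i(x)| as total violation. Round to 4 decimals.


KKT complementary slackness check:
lambda_1 * g_1 = 5.33 * -4.04 = -21.5332
lambda_2 * g_2 = 5.35 * 1.48 = 7.918
lambda_3 * g_3 = 7.29 * -3.57 = -26.0253
Total violation = 21.5332 + 7.918 + 26.0253 = 55.4765


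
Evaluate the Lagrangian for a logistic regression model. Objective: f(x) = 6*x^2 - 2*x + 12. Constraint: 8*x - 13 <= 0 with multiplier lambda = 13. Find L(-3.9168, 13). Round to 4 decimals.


Step 1: Evaluate f(x).
f(-3.9168) = 6*(-3.9168)^2 - 2*(-3.9168) + 12 = 111.8815
Step 2: Evaluate g(x).
g(-3.9168) = 8*-3.9168 - 13 = -44.3344
Step 3: Compute Lagrangian.
L = 111.8815 + 13*-44.3344 = -464.4657


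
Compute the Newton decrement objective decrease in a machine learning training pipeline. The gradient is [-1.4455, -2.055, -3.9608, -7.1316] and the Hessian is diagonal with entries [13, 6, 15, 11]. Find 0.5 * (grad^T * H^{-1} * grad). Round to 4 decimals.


Step 1: H is diagonal, so H^(-1) * g = [-0.1112, -0.3425, -0.2641, -0.6483].
Step 2: g^T H^(-1) g = sum_i g_i^2 / H_ii
  = (-1.4455)^2/13 + (-2.055)^2/6 + (-3.9608)^2/15 + (-7.1316)^2/11
  = 0.1607 + 0.7038 + 1.0459 + 4.6236 = 6.534
Step 3: Objective decrease = 0.5 * g^T H^(-1) g = 3.267


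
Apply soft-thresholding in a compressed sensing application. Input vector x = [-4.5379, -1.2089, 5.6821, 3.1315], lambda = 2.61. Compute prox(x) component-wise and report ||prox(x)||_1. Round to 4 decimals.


Soft-thresholding with lambda = 2.61:
prox(-4.5379) = sign(-4.5379)*max(|-4.5379| - 2.61, 0) = -1.9279
prox(-1.2089) = sign(-1.2089)*max(|-1.2089| - 2.61, 0) = 0.0
prox(5.6821) = sign(5.6821)*max(|5.6821| - 2.61, 0) = 3.0721
prox(3.1315) = sign(3.1315)*max(|3.1315| - 2.61, 0) = 0.5215
prox(x) = [-1.9279, 0.0, 3.0721, 0.5215]
||prox(x)||_1 = 1.9279 + 0.0 + 3.0721 + 0.5215 = 5.5215


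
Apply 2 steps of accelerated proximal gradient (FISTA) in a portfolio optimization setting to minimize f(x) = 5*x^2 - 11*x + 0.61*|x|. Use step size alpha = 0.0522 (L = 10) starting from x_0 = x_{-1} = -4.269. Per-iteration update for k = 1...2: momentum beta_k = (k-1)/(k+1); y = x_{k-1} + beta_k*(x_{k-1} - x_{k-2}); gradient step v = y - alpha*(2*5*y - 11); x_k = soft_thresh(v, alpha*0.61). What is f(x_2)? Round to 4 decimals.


FISTA on f(x) = 5*x^2 - 11*x + 0.61*|x|
L = 10, alpha = 0.0522
Iteration 1: beta = 0.0, y = -4.269 + 0.0*(-4.269 + 4.269) = -4.269
  grad(y) = -53.69, v = y - alpha*grad = -1.4664
  prox(v) = soft_thresh(-1.4664, 0.0318) = -1.4345
Iteration 2: beta = 0.3333, y = -1.4345 + 0.3333*(-1.4345 + 4.269) = -0.4897
  grad(y) = -15.8972, v = y - alpha*grad = 0.3401
  prox(v) = soft_thresh(0.3401, 0.0318) = 0.3083
f(x_2) = 5*0.3083^2 - 11*0.3083 + 0.61*|0.3083| = -2.7278


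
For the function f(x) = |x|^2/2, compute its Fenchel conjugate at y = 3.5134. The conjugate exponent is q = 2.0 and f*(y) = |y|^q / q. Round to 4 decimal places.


The conjugate exponent q satisfies 1/p + 1/q = 1.
p = 2, so q = 2/(2 - 1) = 2.0
|y|^q = 3.5134^2.0 = 12.344
f*(3.5134) = 12.344 / 2.0 = 6.172


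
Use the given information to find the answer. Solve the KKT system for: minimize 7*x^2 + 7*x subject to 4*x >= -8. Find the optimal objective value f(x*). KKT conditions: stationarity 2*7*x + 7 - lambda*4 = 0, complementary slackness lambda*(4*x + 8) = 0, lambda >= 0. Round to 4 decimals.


Step 1: Try lambda = 0 (constraint inactive).
Stationarity: 2*7*x + 7 = 0
x* = -7/(2*7) = -0.5
Check constraint: 4*-0.5 = -2.0 >= -8 -- satisfied.
Step 2: Compute optimal value.
f(x*) = 7*(-0.5)^2 + 7*(-0.5) = -1.75


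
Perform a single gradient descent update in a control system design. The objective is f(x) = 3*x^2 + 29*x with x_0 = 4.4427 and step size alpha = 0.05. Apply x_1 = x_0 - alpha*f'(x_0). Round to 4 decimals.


We compute the gradient at x_0 and apply the update.
f'(x) = 6*x + 29
f'(4.4427) = 6*4.4427 + 29 = 55.6562
x_1 = 4.4427 - 0.05*55.6562 = 1.6599


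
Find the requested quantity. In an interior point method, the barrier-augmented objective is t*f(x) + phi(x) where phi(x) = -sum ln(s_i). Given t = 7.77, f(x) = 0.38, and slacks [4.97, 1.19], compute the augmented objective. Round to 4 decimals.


Step 1: Compute log-barrier.
ln values: [1.6034, 0.174]
phi = -(1.6034 + 0.174) = -1.7774
Step 2: Compute augmented objective.
t*f(x) = 7.77*0.38 = 2.9526
Total = 2.9526 - 1.7774 = 1.1752


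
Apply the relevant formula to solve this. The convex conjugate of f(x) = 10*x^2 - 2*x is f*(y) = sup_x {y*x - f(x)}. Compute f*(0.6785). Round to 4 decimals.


f*(y) = sup_x {y*x - a*x^2 - b*x} = sup_x {(y-b)*x - a*x^2}
FOC: (y - b) - 2a*x = 0 => x* = (y - b)/(2a)
x* = (0.6785 + 2)/(2*10) = 0.1339
f*(0.6785) = (y-b)^2/(4a) = (0.6785 + 2)^2/(4*10)
= 7.1744/40 = 0.1794


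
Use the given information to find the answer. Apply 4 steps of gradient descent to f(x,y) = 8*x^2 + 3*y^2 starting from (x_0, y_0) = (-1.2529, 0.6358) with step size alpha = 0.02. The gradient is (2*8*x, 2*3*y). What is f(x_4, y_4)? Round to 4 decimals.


Gradient descent on f(x,y) = 8*x^2 + 3*y^2.
Starting point: (-1.2529, 0.6358), alpha = 0.02
Step 1: grad_x = 2*8*-1.2529 = -20.0464, grad_y = 2*3*0.6358 = 3.8148
  x_1 = -1.2529 - 0.02*-20.0464 = -0.852
  y_1 = 0.6358 - 0.02*3.8148 = 0.5595
Step 2: grad_x = 2*8*-0.852 = -13.6316, grad_y = 2*3*0.5595 = 3.357
  x_2 = -0.852 - 0.02*-13.6316 = -0.5793
  y_2 = 0.5595 - 0.02*3.357 = 0.4924
Step 3: grad_x = 2*8*-0.5793 = -9.2695, grad_y = 2*3*0.4924 = 2.9542
  x_3 = -0.5793 - 0.02*-9.2695 = -0.394
  y_3 = 0.4924 - 0.02*2.9542 = 0.4333
Step 4: grad_x = 2*8*-0.394 = -6.3032, grad_y = 2*3*0.4333 = 2.5997
  x_4 = -0.394 - 0.02*-6.3032 = -0.2679
  y_4 = 0.4333 - 0.02*2.5997 = 0.3813
f(-0.2679, 0.3813) = 8*(-0.2679)^2 + 3*0.3813^2 = 1.0102


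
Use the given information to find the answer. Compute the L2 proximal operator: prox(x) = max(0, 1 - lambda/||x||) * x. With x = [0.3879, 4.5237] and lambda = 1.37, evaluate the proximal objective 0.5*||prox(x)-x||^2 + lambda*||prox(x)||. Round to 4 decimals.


Step 1: Compute ||x||.
||x|| = 4.5403
Step 2: Compute scaling factor.
scale = max(0, 1 - 1.37/4.5403) = 0.6983
Step 3: prox(x) = [0.2709, 3.1587]
||prox(x)|| = 3.1703
Step 4: Proximal objective.
0.5*||prox-x||^2 = 0.9385
lambda*||prox|| = 4.3433
Total = 5.2818


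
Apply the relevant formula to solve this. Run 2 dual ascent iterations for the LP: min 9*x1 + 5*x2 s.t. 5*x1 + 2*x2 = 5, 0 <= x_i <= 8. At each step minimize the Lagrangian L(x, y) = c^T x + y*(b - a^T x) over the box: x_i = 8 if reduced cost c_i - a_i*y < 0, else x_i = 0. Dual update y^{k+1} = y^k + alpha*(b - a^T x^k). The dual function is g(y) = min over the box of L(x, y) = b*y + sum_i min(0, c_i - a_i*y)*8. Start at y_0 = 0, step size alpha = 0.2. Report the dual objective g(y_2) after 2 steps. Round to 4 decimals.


Dual ascent for LP: min 9*x1 + 5*x2, 5*x1 + 2*x2 = 5, 0 <= x_i <= 8
Step 1: y^k = 0.0, reduced costs: (9.0, 5.0)
  x^k = (0.0, 0.0), subgradient = b - a^T x = 5.0
  y^{k+1} = 0.0 + 0.2*5.0 = 1.0
Step 2: y^k = 1.0, reduced costs: (4.0, 3.0)
  x^k = (0.0, 0.0), subgradient = b - a^T x = 5.0
  y^{k+1} = 1.0 + 0.2*5.0 = 2.0
Dual objective at y_2 = 2.0: reduced costs (-1.0, 1.0), box minimizer x = (8.0, 0.0)
g(y_2) = b*y + (c1 - a1*y)*x1 + (c2 - a2*y)*x2 = 5*2.0 + (-1.0)*8.0 + 1.0*0.0 = 10.0 - 8.0 + 0.0 = 2.0


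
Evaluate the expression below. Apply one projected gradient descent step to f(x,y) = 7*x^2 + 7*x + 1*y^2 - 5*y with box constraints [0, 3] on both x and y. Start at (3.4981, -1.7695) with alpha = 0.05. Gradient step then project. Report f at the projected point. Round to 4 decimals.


Step 1: Compute gradient at (3.4981, -1.7695).
grad_x = 2*7*3.4981 + 7 = 55.9734
grad_y = 2*1*-1.7695 - 5 = -8.539
Step 2: Gradient step.
x_raw = 3.4981 - 0.05*55.9734 = 0.6994
y_raw = -1.7695 - 0.05*-8.539 = -1.3426
Step 3: Project onto [0, 3].
x_proj = clip(0.6994) = 0.6994
y_proj = clip(-1.3426) = 0.0
Step 4: Evaluate f.
f(0.6994, 0.0) = 8.3204


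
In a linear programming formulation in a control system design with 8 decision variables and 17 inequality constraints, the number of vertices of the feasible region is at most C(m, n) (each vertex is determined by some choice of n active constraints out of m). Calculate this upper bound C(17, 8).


Each vertex corresponds to some choice of n active constraints out of m, so the number of vertices is at most C(m, n) = m! / (n!(m-n)!).
m = 17, n = 8
Numerator: 17 * 16 * 15 * 14 * 13 * 12 * 11 * 10
Denominator: 8! = 40320
C(17, 8) = 24310


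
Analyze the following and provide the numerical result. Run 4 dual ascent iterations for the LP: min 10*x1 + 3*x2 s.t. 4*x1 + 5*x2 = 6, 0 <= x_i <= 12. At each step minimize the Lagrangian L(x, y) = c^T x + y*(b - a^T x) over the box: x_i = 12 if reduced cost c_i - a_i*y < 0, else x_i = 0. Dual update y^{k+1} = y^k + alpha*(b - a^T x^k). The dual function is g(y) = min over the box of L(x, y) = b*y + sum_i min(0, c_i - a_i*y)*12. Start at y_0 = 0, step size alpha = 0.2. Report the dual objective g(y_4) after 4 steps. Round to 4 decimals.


Dual ascent for LP: min 10*x1 + 3*x2, 4*x1 + 5*x2 = 6, 0 <= x_i <= 12
Step 1: y^k = 0.0, reduced costs: (10.0, 3.0)
  x^k = (0.0, 0.0), subgradient = b - a^T x = 6.0
  y^{k+1} = 0.0 + 0.2*6.0 = 1.2
Step 2: y^k = 1.2, reduced costs: (5.2, -3.0)
  x^k = (0.0, 12.0), subgradient = b - a^T x = -54.0
  y^{k+1} = 1.2 + 0.2*-54.0 = -9.6
Step 3: y^k = -9.6, reduced costs: (48.4, 51.0)
  x^k = (0.0, 0.0), subgradient = b - a^T x = 6.0
  y^{k+1} = -9.6 + 0.2*6.0 = -8.4
Step 4: y^k = -8.4, reduced costs: (43.6, 45.0)
  x^k = (0.0, 0.0), subgradient = b - a^T x = 6.0
  y^{k+1} = -8.4 + 0.2*6.0 = -7.2
Dual objective at y_4 = -7.2: reduced costs (38.8, 39.0), box minimizer x = (0.0, 0.0)
g(y_4) = b*y + (c1 - a1*y)*x1 + (c2 - a2*y)*x2 = 6*(-7.2) + 38.8*0.0 + 39.0*0.0 = -43.2 + 0.0 + 0.0 = -43.2


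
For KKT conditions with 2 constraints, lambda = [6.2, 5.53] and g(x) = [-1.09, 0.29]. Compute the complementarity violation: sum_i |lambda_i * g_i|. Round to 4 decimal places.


KKT complementary slackness check:
lambda_1 * g_1 = 6.2 * -1.09 = -6.758
lambda_2 * g_2 = 5.53 * 0.29 = 1.6037
Total violation = 6.758 + 1.6037 = 8.3617


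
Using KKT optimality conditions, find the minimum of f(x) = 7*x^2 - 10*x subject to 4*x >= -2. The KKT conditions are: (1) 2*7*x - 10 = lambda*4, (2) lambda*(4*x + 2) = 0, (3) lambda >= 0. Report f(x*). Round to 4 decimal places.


Step 1: Try lambda = 0 (constraint inactive).
Stationarity: 2*7*x - 10 = 0
x* = 10/(2*7) = 5/7 = 0.7143 (rounded; the exact value 5/7 is used below)
Check constraint: 4*0.7143 = 2.8572 >= -2 -- satisfied.
Step 2: Compute optimal value.
f(x*) = 7*(5/7)^2 - 10*(5/7) = -3.5714


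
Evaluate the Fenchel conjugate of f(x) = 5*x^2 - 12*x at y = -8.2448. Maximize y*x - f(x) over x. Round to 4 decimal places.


f*(y) = sup_x {y*x - a*x^2 - b*x} = sup_x {(y-b)*x - a*x^2}
FOC: (y - b) - 2a*x = 0 => x* = (y - b)/(2a)
x* = (-8.2448 + 12)/(2*5) = 0.3755
f*(-8.2448) = (y-b)^2/(4a) = (-8.2448 + 12)^2/(4*5)
= 14.1015/20 = 0.7051


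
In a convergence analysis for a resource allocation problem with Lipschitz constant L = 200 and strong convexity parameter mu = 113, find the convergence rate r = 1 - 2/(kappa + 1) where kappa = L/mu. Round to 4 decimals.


Step 1: Compute the condition number.
kappa = L/mu = 200/113 = 1.7699
Step 2: Compute the convergence rate.
r = 1 - 2/(kappa + 1) = 1 - 2*mu/(L + mu) = (L - mu)/(L + mu) = 87/313 = 0.278


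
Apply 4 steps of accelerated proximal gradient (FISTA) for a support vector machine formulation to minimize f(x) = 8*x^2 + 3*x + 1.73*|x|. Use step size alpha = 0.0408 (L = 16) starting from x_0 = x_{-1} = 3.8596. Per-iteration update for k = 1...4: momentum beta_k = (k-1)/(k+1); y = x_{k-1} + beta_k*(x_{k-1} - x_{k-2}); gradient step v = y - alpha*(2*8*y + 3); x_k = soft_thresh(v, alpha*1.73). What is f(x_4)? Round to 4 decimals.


FISTA on f(x) = 8*x^2 + 3*x + 1.73*|x|
L = 16, alpha = 0.0408
Iteration 1: beta = 0.0, y = 3.8596 + 0.0*(3.8596 - 3.8596) = 3.8596
  grad(y) = 64.7536, v = y - alpha*grad = 1.2177
  prox(v) = soft_thresh(1.2177, 0.0706) = 1.1471
Iteration 2: beta = 0.3333, y = 1.1471 + 0.3333*(1.1471 - 3.8596) = 0.2429
  grad(y) = 6.8863, v = y - alpha*grad = -0.0381
  prox(v) = soft_thresh(-0.0381, 0.0706) = 0.0
Iteration 3: beta = 0.5, y = 0.0 + 0.5*(0.0 - 1.1471) = -0.5735
  grad(y) = -6.1766, v = y - alpha*grad = -0.3215
  prox(v) = soft_thresh(-0.3215, 0.0706) = -0.2509
Iteration 4: beta = 0.6, y = -0.2509 + 0.6*(-0.2509 - 0.0) = -0.4015
  grad(y) = -3.4242, v = y - alpha*grad = -0.2618
  prox(v) = soft_thresh(-0.2618, 0.0706) = -0.1912
f(x_4) = 8*(-0.1912)^2 + 3*(-0.1912) + 1.73*|-0.1912| = 0.0497


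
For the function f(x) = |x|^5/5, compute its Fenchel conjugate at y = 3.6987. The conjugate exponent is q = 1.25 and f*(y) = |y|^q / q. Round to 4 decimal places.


The conjugate exponent q satisfies 1/p + 1/q = 1.
p = 5, so q = 5/(5 - 1) = 1.25
|y|^q = 3.6987^1.25 = 5.1293
f*(3.6987) = 5.1293 / 1.25 = 4.1035


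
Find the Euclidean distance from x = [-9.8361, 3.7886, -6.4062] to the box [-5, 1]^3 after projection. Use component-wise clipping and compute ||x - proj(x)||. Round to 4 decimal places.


Project each component onto [-5, 1].
clip(-9.8361) = -5.0, clip(3.7886) = 1.0, clip(-6.4062) = -5.0
Projection = [-5.0, 1.0, -5.0]
Squared diffs: [23.3879, 7.7763, 1.9774]
Distance = sqrt(33.1416) = 5.7569


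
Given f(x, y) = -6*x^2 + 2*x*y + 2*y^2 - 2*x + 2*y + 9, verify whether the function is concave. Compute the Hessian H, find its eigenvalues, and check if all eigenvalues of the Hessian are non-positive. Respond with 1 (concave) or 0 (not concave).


The Hessian of f(x,y) = -6*x^2 + 2*x*y + 2*y^2 - 2*x + 2*y + 9 is:
H = [[-12, 2], [2, 4]]
Trace = -12 + 4 = -8
Determinant = -12*4 - (2)^2 = -52
Discriminant = (-8)^2 - 4*-52 = 272.0
Eigenvalues: lambda_1 = -12.2462, lambda_2 = 4.2462
The function is not concave.

0


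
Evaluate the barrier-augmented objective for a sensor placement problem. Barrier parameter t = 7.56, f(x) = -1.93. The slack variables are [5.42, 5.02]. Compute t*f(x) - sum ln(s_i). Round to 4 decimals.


Step 1: Compute log-barrier.
ln values: [1.6901, 1.6134]
phi = -(1.6901 + 1.6134) = -3.3035
Step 2: Compute augmented objective.
t*f(x) = 7.56*-1.93 = -14.5908
Total = -14.5908 - 3.3035 = -17.8943


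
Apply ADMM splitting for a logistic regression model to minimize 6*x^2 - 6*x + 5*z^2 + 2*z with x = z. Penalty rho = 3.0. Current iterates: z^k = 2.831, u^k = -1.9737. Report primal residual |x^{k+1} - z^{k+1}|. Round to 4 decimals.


ADMM iteration with rho = 3.0, z^k = 2.831, u^k = -1.9737
Step 1: x-update.
Minimize 6*x^2 - 6*x + (3.0/2)*(x - 2.831 - 1.9737)^2
FOC: (2*6 + 3.0)*x = 6 + 3.0*(2.831 + 1.9737)
x^{k+1} = 1.3609
Step 2: z-update.
Minimize 5*z^2 + 2*z + (3.0/2)*(1.3609 - z - 1.9737)^2
FOC: (2*5 + 3.0)*z = -2 + 3.0*(1.3609 - 1.9737)
z^{k+1} = -0.2953
Step 3: u-update.
u^{k+1} = -1.9737 + 1.3609 + 0.2953 = -0.3175
Step 4: Primal residual = |1.3609 + 0.2953| = 1.6562


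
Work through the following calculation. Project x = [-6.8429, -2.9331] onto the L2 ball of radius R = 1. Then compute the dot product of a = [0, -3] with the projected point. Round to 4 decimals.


Step 1: Compute ||x|| (intermediates to 6 decimals).
||x|| = sqrt((-6.8429)^2 + (-2.9331)^2) = 7.445022
Step 2: Project.
Since ||x|| > R, scale = R/||x|| = 1/7.445022 = 0.134318, proj(x) = scale * x
proj(x) = [-0.919125, -0.393968]
Step 3: Dot product.
a^T * proj(x) = 0*(-0.919125) - 3*(-0.393968) = 1.1819


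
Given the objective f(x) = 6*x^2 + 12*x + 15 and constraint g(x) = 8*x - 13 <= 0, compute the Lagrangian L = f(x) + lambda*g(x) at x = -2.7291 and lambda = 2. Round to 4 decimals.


Step 1: Evaluate f(x).
f(-2.7291) = 6*(-2.7291)^2 + 12*(-2.7291) + 15 = 26.9387
Step 2: Evaluate g(x).
g(-2.7291) = 8*-2.7291 - 13 = -34.8328
Step 3: Compute Lagrangian.
L = 26.9387 + 2*-34.8328 = -42.7269


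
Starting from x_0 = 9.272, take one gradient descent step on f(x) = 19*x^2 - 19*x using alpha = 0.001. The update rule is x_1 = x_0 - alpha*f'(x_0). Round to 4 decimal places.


We compute the gradient at x_0 and apply the update.
f'(x) = 38*x - 19
f'(9.272) = 38*9.272 - 19 = 333.336
x_1 = 9.272 - 0.001*333.336 = 8.9387


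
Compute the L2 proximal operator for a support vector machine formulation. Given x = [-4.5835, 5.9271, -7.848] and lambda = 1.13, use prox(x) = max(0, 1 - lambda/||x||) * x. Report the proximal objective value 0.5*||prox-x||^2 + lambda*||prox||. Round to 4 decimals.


Step 1: Compute ||x||.
||x|| = 10.8503
Step 2: Compute scaling factor.
scale = max(0, 1 - 1.13/10.8503) = 0.8959
Step 3: prox(x) = [-4.1062, 5.3098, -7.0307]
||prox(x)|| = 9.7203
Step 4: Proximal objective.
0.5*||prox-x||^2 = 0.6385
lambda*||prox|| = 10.9839
Total = 11.6224


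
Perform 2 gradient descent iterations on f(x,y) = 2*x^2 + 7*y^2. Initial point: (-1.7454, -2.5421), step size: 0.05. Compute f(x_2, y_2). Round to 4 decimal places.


Gradient descent on f(x,y) = 2*x^2 + 7*y^2.
Starting point: (-1.7454, -2.5421), alpha = 0.05
Step 1: grad_x = 2*2*-1.7454 = -6.9816, grad_y = 2*7*-2.5421 = -35.5894
  x_1 = -1.7454 - 0.05*-6.9816 = -1.3963
  y_1 = -2.5421 - 0.05*-35.5894 = -0.7626
Step 2: grad_x = 2*2*-1.3963 = -5.5853, grad_y = 2*7*-0.7626 = -10.6768
  x_2 = -1.3963 - 0.05*-5.5853 = -1.1171
  y_2 = -0.7626 - 0.05*-10.6768 = -0.2288
f(-1.1171, -0.2288) = 2*(-1.1171)^2 + 7*(-0.2288)^2 = 2.862


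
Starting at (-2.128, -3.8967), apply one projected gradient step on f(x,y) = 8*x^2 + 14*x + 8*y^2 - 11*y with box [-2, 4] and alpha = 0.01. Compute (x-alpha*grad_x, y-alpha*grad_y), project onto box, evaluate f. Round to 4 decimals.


Step 1: Compute gradient at (-2.128, -3.8967).
grad_x = 2*8*-2.128 + 14 = -20.048
grad_y = 2*8*-3.8967 - 11 = -73.3472
Step 2: Gradient step.
x_raw = -2.128 - 0.01*-20.048 = -1.9275
y_raw = -3.8967 - 0.01*-73.3472 = -3.1632
Step 3: Project onto [-2, 4].
x_proj = clip(-1.9275) = -1.9275
y_proj = clip(-3.1632) = -2.0
Step 4: Evaluate f.
f(-1.9275, -2.0) = 56.7374


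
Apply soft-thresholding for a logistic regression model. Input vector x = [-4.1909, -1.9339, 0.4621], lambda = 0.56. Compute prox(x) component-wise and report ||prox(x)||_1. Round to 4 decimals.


Soft-thresholding with lambda = 0.56:
prox(-4.1909) = sign(-4.1909)*max(|-4.1909| - 0.56, 0) = -3.6309
prox(-1.9339) = sign(-1.9339)*max(|-1.9339| - 0.56, 0) = -1.3739
prox(0.4621) = sign(0.4621)*max(|0.4621| - 0.56, 0) = 0.0
prox(x) = [-3.6309, -1.3739, 0.0]
||prox(x)||_1 = 3.6309 + 1.3739 + 0.0 = 5.0048


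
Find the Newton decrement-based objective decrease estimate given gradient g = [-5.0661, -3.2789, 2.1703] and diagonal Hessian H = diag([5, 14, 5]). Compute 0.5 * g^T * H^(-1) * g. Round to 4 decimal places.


Step 1: H is diagonal, so H^(-1) * g = [-1.0132, -0.2342, 0.4341].
Step 2: g^T H^(-1) g = sum_i g_i^2 / H_ii
  = (-5.0661)^2/5 + (-3.2789)^2/14 + (2.1703)^2/5
  = 5.1331 + 0.7679 + 0.942 = 6.8431
Step 3: Objective decrease = 0.5 * g^T H^(-1) g = 3.4215


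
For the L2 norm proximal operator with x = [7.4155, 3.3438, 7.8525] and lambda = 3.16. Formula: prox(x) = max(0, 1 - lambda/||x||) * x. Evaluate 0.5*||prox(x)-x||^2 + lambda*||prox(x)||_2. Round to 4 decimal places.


Step 1: Compute ||x||.
||x|| = 11.3063
Step 2: Compute scaling factor.
scale = max(0, 1 - 3.16/11.3063) = 0.7205
Step 3: prox(x) = [5.3429, 2.4092, 5.6578]
||prox(x)|| = 8.1463
Step 4: Proximal objective.
0.5*||prox-x||^2 = 4.9928
lambda*||prox|| = 25.7423
Total = 30.7351


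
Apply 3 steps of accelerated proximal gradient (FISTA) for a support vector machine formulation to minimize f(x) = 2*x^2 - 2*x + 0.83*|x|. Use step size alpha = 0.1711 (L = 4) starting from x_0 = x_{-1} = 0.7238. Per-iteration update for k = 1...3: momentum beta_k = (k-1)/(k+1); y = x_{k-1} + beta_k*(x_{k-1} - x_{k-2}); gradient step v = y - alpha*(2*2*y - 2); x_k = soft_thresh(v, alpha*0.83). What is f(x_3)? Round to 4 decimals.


FISTA on f(x) = 2*x^2 - 2*x + 0.83*|x|
L = 4, alpha = 0.1711
Iteration 1: beta = 0.0, y = 0.7238 + 0.0*(0.7238 - 0.7238) = 0.7238
  grad(y) = 0.8952, v = y - alpha*grad = 0.5706
  prox(v) = soft_thresh(0.5706, 0.142) = 0.4286
Iteration 2: beta = 0.3333, y = 0.4286 + 0.3333*(0.4286 - 0.7238) = 0.3302
  grad(y) = -0.6791, v = y - alpha*grad = 0.4464
  prox(v) = soft_thresh(0.4464, 0.142) = 0.3044
Iteration 3: beta = 0.5, y = 0.3044 + 0.5*(0.3044 - 0.4286) = 0.2423
  grad(y) = -1.0308, v = y - alpha*grad = 0.4187
  prox(v) = soft_thresh(0.4187, 0.142) = 0.2767
f(x_3) = 2*0.2767^2 - 2*0.2767 + 0.83*|0.2767| = -0.1706


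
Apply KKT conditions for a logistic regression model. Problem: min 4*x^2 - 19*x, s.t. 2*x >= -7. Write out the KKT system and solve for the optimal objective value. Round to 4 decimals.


Step 1: Try lambda = 0 (constraint inactive).
Stationarity: 2*4*x - 19 = 0
x* = 19/(2*4) = 2.375
Check constraint: 2*2.375 = 4.75 >= -7 -- satisfied.
Step 2: Compute optimal value.
f(x*) = 4*2.375^2 - 19*2.375 = -22.5625


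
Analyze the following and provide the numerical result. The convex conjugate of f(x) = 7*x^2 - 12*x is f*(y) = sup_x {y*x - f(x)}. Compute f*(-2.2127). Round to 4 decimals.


f*(y) = sup_x {y*x - a*x^2 - b*x} = sup_x {(y-b)*x - a*x^2}
FOC: (y - b) - 2a*x = 0 => x* = (y - b)/(2a)
x* = (-2.2127 + 12)/(2*7) = 0.6991
f*(-2.2127) = (y-b)^2/(4a) = (-2.2127 + 12)^2/(4*7)
= 95.7912/28 = 3.4211


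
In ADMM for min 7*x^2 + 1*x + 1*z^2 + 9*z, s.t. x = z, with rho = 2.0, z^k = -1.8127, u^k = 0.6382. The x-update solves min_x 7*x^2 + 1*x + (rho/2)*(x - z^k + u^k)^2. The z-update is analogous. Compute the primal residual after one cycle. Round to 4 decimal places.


ADMM iteration with rho = 2.0, z^k = -1.8127, u^k = 0.6382
Step 1: x-update.
Minimize 7*x^2 + 1*x + (2.0/2)*(x + 1.8127 + 0.6382)^2
FOC: (2*7 + 2.0)*x = -1 + 2.0*(-1.8127 - 0.6382)
x^{k+1} = -0.3689
Step 2: z-update.
Minimize 1*z^2 + 9*z + (2.0/2)*(-0.3689 - z + 0.6382)^2
FOC: (2*1 + 2.0)*z = -9 + 2.0*(-0.3689 + 0.6382)
z^{k+1} = -2.1153
Step 3: u-update.
u^{k+1} = 0.6382 - 0.3689 + 2.1153 = 2.3847
Step 4: Primal residual = |-0.3689 + 2.1153| = 1.7465


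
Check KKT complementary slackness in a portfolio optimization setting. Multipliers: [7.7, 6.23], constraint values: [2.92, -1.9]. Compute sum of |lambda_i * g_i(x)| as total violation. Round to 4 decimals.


KKT complementary slackness check:
lambda_1 * g_1 = 7.7 * 2.92 = 22.484
lambda_2 * g_2 = 6.23 * -1.9 = -11.837
Total violation = 22.484 + 11.837 = 34.321


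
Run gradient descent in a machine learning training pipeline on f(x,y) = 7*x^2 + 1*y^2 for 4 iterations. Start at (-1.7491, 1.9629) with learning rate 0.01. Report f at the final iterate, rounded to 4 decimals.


Gradient descent on f(x,y) = 7*x^2 + 1*y^2.
Starting point: (-1.7491, 1.9629), alpha = 0.01
Step 1: grad_x = 2*7*-1.7491 = -24.4874, grad_y = 2*1*1.9629 = 3.9258
  x_1 = -1.7491 - 0.01*-24.4874 = -1.5042
  y_1 = 1.9629 - 0.01*3.9258 = 1.9236
Step 2: grad_x = 2*7*-1.5042 = -21.0592, grad_y = 2*1*1.9236 = 3.8473
  x_2 = -1.5042 - 0.01*-21.0592 = -1.2936
  y_2 = 1.9236 - 0.01*3.8473 = 1.8852
Step 3: grad_x = 2*7*-1.2936 = -18.1109, grad_y = 2*1*1.8852 = 3.7703
  x_3 = -1.2936 - 0.01*-18.1109 = -1.1125
  y_3 = 1.8852 - 0.01*3.7703 = 1.8475
Step 4: grad_x = 2*7*-1.1125 = -15.5754, grad_y = 2*1*1.8475 = 3.6949
  x_4 = -1.1125 - 0.01*-15.5754 = -0.9568
  y_4 = 1.8475 - 0.01*3.6949 = 1.8105
f(-0.9568, 1.8105) = 7*(-0.9568)^2 + 1*1.8105^2 = 9.6859


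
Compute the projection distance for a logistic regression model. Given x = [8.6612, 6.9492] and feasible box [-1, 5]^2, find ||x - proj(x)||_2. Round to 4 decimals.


Project each component onto [-1, 5].
clip(8.6612) = 5.0, clip(6.9492) = 5.0
Projection = [5.0, 5.0]
Squared diffs: [13.4044, 3.7994]
Distance = sqrt(17.2038) = 4.1477


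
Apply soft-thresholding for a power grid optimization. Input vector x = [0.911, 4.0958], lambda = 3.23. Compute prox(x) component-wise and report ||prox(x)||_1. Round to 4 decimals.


Soft-thresholding with lambda = 3.23:
prox(0.911) = sign(0.911)*max(|0.911| - 3.23, 0) = 0.0
prox(4.0958) = sign(4.0958)*max(|4.0958| - 3.23, 0) = 0.8658
prox(x) = [0.0, 0.8658]
||prox(x)||_1 = 0.0 + 0.8658 = 0.8658


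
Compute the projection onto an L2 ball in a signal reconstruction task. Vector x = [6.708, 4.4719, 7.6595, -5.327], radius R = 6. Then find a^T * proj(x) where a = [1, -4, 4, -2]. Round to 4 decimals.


Step 1: Compute ||x|| (intermediates to 6 decimals).
||x|| = sqrt(6.708^2 + 4.4719^2 + 7.6595^2 + (-5.327)^2) = 12.330451
Step 2: Project.
Since ||x|| > R, scale = R/||x|| = 6/12.330451 = 0.4866, proj(x) = scale * x
proj(x) = [3.264113, 2.176027, 3.727113, -2.592118]
Step 3: Dot product.
a^T * proj(x) = 1*3.264113 - 4*2.176027 + 4*3.727113 - 2*(-2.592118) = 14.6527


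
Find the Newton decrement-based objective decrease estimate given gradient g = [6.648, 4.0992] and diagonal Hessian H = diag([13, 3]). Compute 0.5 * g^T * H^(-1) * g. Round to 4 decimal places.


Step 1: H is diagonal, so H^(-1) * g = [0.5114, 1.3664].
Step 2: g^T H^(-1) g = sum_i g_i^2 / H_ii
  = (6.648)^2/13 + (4.0992)^2/3
  = 3.3997 + 5.6011 = 9.0008
Step 3: Objective decrease = 0.5 * g^T H^(-1) g = 4.5004


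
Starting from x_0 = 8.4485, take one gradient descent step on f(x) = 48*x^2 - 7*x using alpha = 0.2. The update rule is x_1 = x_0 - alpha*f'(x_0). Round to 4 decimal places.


We compute the gradient at x_0 and apply the update.
f'(x) = 96*x - 7
f'(8.4485) = 96*8.4485 - 7 = 804.056
x_1 = 8.4485 - 0.2*804.056 = -152.3627


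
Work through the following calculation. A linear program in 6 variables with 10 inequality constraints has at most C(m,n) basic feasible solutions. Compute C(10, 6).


Each vertex corresponds to some choice of n active constraints out of m, so the number of vertices is at most C(m, n) = m! / (n!(m-n)!).
m = 10, n = 6
Numerator: 10 * 9 * 8 * 7 * 6 * 5
Denominator: 6! = 720
C(10, 6) = 210


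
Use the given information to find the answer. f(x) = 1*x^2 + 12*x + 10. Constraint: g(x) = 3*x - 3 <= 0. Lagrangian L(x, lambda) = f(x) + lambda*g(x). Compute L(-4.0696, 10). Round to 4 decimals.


Step 1: Evaluate f(x).
f(-4.0696) = 1*(-4.0696)^2 + 12*(-4.0696) + 10 = -22.2736
Step 2: Evaluate g(x).
g(-4.0696) = 3*-4.0696 - 3 = -15.2088
Step 3: Compute Lagrangian.
L = -22.2736 + 10*-15.2088 = -174.3616


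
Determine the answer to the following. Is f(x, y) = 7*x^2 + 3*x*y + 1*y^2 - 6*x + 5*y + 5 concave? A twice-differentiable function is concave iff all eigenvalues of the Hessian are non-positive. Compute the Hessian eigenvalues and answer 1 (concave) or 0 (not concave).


The Hessian of f(x,y) = 7*x^2 + 3*x*y + 1*y^2 - 6*x + 5*y + 5 is:
H = [[14, 3], [3, 2]]
Trace = 14 + 2 = 16
Determinant = 14*2 - (3)^2 = 19
Discriminant = (16)^2 - 4*19 = 180.0
Eigenvalues: lambda_1 = 1.2918, lambda_2 = 14.7082
The function is not concave.

0


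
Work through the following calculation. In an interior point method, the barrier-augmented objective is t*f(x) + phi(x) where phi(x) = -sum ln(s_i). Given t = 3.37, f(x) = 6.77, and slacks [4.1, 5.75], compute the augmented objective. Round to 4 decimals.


Step 1: Compute log-barrier.
ln values: [1.411, 1.7492]
phi = -(1.411 + 1.7492) = -3.1602
Step 2: Compute augmented objective.
t*f(x) = 3.37*6.77 = 22.8149
Total = 22.8149 - 3.1602 = 19.6547


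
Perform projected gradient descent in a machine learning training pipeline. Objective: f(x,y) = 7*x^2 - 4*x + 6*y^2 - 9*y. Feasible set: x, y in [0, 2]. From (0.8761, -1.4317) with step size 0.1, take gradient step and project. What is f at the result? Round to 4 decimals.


Step 1: Compute gradient at (0.8761, -1.4317).
grad_x = 2*7*0.8761 - 4 = 8.2654
grad_y = 2*6*-1.4317 - 9 = -26.1804
Step 2: Gradient step.
x_raw = 0.8761 - 0.1*8.2654 = 0.0496
y_raw = -1.4317 - 0.1*-26.1804 = 1.1863
Step 3: Project onto [0, 2].
x_proj = clip(0.0496) = 0.0496
y_proj = clip(1.1863) = 1.1863
Step 4: Evaluate f.
f(0.0496, 1.1863) = -2.4137


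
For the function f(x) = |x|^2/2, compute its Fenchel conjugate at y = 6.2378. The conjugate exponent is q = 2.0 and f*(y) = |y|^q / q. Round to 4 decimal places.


The conjugate exponent q satisfies 1/p + 1/q = 1.
p = 2, so q = 2/(2 - 1) = 2.0
|y|^q = 6.2378^2.0 = 38.9101
f*(6.2378) = 38.9101 / 2.0 = 19.4551


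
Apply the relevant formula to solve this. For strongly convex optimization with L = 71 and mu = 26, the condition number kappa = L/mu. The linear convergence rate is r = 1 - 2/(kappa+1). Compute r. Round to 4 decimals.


Step 1: Compute the condition number.
kappa = L/mu = 71/26 = 2.7308
Step 2: Compute the convergence rate.
r = 1 - 2/(kappa + 1) = 1 - 2*mu/(L + mu) = (L - mu)/(L + mu) = 45/97 = 0.4639


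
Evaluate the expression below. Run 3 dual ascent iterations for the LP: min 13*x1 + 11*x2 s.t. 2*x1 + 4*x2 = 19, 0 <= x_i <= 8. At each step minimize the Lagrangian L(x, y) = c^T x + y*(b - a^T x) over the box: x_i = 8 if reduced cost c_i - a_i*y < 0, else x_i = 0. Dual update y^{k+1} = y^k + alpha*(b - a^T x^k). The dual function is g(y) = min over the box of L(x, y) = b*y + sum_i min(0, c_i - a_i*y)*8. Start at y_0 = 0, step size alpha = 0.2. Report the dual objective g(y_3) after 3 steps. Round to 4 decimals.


Dual ascent for LP: min 13*x1 + 11*x2, 2*x1 + 4*x2 = 19, 0 <= x_i <= 8
Step 1: y^k = 0.0, reduced costs: (13.0, 11.0)
  x^k = (0.0, 0.0), subgradient = b - a^T x = 19.0
  y^{k+1} = 0.0 + 0.2*19.0 = 3.8
Step 2: y^k = 3.8, reduced costs: (5.4, -4.2)
  x^k = (0.0, 8.0), subgradient = b - a^T x = -13.0
  y^{k+1} = 3.8 + 0.2*-13.0 = 1.2
Step 3: y^k = 1.2, reduced costs: (10.6, 6.2)
  x^k = (0.0, 0.0), subgradient = b - a^T x = 19.0
  y^{k+1} = 1.2 + 0.2*19.0 = 5.0
Dual objective at y_3 = 5.0: reduced costs (3.0, -9.0), box minimizer x = (0.0, 8.0)
g(y_3) = b*y + (c1 - a1*y)*x1 + (c2 - a2*y)*x2 = 19*5.0 + 3.0*0.0 + (-9.0)*8.0 = 95.0 + 0.0 - 72.0 = 23.0


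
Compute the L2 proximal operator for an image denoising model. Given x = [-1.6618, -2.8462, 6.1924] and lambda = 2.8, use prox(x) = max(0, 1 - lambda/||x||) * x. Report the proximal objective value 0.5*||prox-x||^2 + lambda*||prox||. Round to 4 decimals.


Step 1: Compute ||x||.
||x|| = 7.0149
Step 2: Compute scaling factor.
scale = max(0, 1 - 2.8/7.0149) = 0.6008
Step 3: prox(x) = [-0.9985, -1.7101, 3.7207]
||prox(x)|| = 4.2149
Step 4: Proximal objective.
0.5*||prox-x||^2 = 3.92
lambda*||prox|| = 11.8017
Total = 15.7216


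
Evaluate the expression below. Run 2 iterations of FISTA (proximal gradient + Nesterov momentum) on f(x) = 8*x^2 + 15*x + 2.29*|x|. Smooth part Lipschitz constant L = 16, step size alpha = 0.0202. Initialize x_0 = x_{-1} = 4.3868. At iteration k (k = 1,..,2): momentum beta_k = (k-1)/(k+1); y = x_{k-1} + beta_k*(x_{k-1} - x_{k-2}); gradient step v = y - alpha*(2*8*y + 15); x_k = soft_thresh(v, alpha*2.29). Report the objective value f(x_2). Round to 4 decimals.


FISTA on f(x) = 8*x^2 + 15*x + 2.29*|x|
L = 16, alpha = 0.0202
Iteration 1: beta = 0.0, y = 4.3868 + 0.0*(4.3868 - 4.3868) = 4.3868
  grad(y) = 85.1888, v = y - alpha*grad = 2.666
  prox(v) = soft_thresh(2.666, 0.0463) = 2.6197
Iteration 2: beta = 0.3333, y = 2.6197 + 0.3333*(2.6197 - 4.3868) = 2.0307
  grad(y) = 47.4913, v = y - alpha*grad = 1.0714
  prox(v) = soft_thresh(1.0714, 0.0463) = 1.0251
f(x_2) = 8*1.0251^2 + 15*1.0251 + 2.29*|1.0251| = 26.1314


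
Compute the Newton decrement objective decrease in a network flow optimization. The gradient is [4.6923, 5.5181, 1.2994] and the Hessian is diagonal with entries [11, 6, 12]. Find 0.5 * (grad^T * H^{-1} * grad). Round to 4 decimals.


Step 1: H is diagonal, so H^(-1) * g = [0.4266, 0.9197, 0.1083].
Step 2: g^T H^(-1) g = sum_i g_i^2 / H_ii
  = (4.6923)^2/11 + (5.5181)^2/6 + (1.2994)^2/12
  = 2.0016 + 5.0749 + 0.1407 = 7.2172
Step 3: Objective decrease = 0.5 * g^T H^(-1) g = 3.6086


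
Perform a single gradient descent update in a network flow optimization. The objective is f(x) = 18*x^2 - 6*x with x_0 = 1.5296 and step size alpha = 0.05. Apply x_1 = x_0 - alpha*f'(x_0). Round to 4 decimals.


We compute the gradient at x_0 and apply the update.
f'(x) = 36*x - 6
f'(1.5296) = 36*1.5296 - 6 = 49.0656
x_1 = 1.5296 - 0.05*49.0656 = -0.9237


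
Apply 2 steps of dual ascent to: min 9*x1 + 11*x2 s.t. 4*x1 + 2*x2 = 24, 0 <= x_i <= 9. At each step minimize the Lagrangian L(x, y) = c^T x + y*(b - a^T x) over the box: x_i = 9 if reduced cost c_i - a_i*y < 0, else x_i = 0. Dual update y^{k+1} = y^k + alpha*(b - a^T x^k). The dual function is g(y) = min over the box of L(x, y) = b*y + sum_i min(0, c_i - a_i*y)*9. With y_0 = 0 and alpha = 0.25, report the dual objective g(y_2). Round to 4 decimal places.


Dual ascent for LP: min 9*x1 + 11*x2, 4*x1 + 2*x2 = 24, 0 <= x_i <= 9
Step 1: y^k = 0.0, reduced costs: (9.0, 11.0)
  x^k = (0.0, 0.0), subgradient = b - a^T x = 24.0
  y^{k+1} = 0.0 + 0.25*24.0 = 6.0
Step 2: y^k = 6.0, reduced costs: (-15.0, -1.0)
  x^k = (9.0, 9.0), subgradient = b - a^T x = -30.0
  y^{k+1} = 6.0 + 0.25*-30.0 = -1.5
Dual objective at y_2 = -1.5: reduced costs (15.0, 14.0), box minimizer x = (0.0, 0.0)
g(y_2) = b*y + (c1 - a1*y)*x1 + (c2 - a2*y)*x2 = 24*(-1.5) + 15.0*0.0 + 14.0*0.0 = -36.0 + 0.0 + 0.0 = -36.0


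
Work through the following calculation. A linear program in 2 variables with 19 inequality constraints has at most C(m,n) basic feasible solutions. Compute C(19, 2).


Each vertex corresponds to some choice of n active constraints out of m, so the number of vertices is at most C(m, n) = m! / (n!(m-n)!).
m = 19, n = 2
Numerator: 19 * 18
Denominator: 2! = 2
C(19, 2) = 171


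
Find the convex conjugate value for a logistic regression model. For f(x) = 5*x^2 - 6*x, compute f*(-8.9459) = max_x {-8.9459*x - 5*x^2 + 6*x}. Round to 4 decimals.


f*(y) = sup_x {y*x - a*x^2 - b*x} = sup_x {(y-b)*x - a*x^2}
FOC: (y - b) - 2a*x = 0 => x* = (y - b)/(2a)
x* = (-8.9459 + 6)/(2*5) = -0.2946
f*(-8.9459) = (y-b)^2/(4a) = (-8.9459 + 6)^2/(4*5)
= 8.6783/20 = 0.4339


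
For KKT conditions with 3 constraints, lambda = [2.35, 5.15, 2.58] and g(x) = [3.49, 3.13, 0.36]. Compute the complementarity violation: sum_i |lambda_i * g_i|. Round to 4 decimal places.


KKT complementary slackness check:
lambda_1 * g_1 = 2.35 * 3.49 = 8.2015
lambda_2 * g_2 = 5.15 * 3.13 = 16.1195
lambda_3 * g_3 = 2.58 * 0.36 = 0.9288
Total violation = 8.2015 + 16.1195 + 0.9288 = 25.2498


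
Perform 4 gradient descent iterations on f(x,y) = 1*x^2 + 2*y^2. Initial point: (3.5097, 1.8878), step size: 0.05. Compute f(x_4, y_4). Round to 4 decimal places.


Gradient descent on f(x,y) = 1*x^2 + 2*y^2.
Starting point: (3.5097, 1.8878), alpha = 0.05
Step 1: grad_x = 2*1*3.5097 = 7.0194, grad_y = 2*2*1.8878 = 7.5512
  x_1 = 3.5097 - 0.05*7.0194 = 3.1587
  y_1 = 1.8878 - 0.05*7.5512 = 1.5102
Step 2: grad_x = 2*1*3.1587 = 6.3175, grad_y = 2*2*1.5102 = 6.041
  x_2 = 3.1587 - 0.05*6.3175 = 2.8429
  y_2 = 1.5102 - 0.05*6.041 = 1.2082
Step 3: grad_x = 2*1*2.8429 = 5.6857, grad_y = 2*2*1.2082 = 4.8328
  x_3 = 2.8429 - 0.05*5.6857 = 2.5586
  y_3 = 1.2082 - 0.05*4.8328 = 0.9666
Step 4: grad_x = 2*1*2.5586 = 5.1171, grad_y = 2*2*0.9666 = 3.8662
  x_4 = 2.5586 - 0.05*5.1171 = 2.3027
  y_4 = 0.9666 - 0.05*3.8662 = 0.7732
f(2.3027, 0.7732) = 1*2.3027^2 + 2*0.7732^2 = 6.4983


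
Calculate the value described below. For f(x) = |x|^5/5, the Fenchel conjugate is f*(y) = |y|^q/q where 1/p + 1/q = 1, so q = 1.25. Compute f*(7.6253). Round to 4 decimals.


The conjugate exponent q satisfies 1/p + 1/q = 1.
p = 5, so q = 5/(5 - 1) = 1.25
|y|^q = 7.6253^1.25 = 12.6713
f*(7.6253) = 12.6713 / 1.25 = 10.137


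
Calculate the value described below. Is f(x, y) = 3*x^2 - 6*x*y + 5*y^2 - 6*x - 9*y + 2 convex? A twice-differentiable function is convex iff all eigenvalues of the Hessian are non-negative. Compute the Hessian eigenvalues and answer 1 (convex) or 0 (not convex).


The Hessian of f(x,y) = 3*x^2 - 6*x*y + 5*y^2 - 6*x - 9*y + 2 is:
H = [[6, -6], [-6, 10]]
Trace = 6 + 10 = 16
Determinant = 6*10 - (-6)^2 = 24
Discriminant = (16)^2 - 4*24 = 160.0
Eigenvalues: lambda_1 = 1.6754, lambda_2 = 14.3246
The function is convex.

1


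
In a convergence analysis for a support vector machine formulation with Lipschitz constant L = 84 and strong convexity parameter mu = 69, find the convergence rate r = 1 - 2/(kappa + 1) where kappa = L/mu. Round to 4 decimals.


Step 1: Compute the condition number.
kappa = L/mu = 84/69 = 1.2174
Step 2: Compute the convergence rate.
r = 1 - 2/(kappa + 1) = 1 - 2*mu/(L + mu) = (L - mu)/(L + mu) = 15/153 = 0.098


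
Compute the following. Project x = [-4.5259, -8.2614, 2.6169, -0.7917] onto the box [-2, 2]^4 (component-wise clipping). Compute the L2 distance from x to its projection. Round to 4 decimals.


Project each component onto [-2, 2].
clip(-4.5259) = -2.0, clip(-8.2614) = -2.0, clip(2.6169) = 2.0, clip(-0.7917) = -0.7917
Projection = [-2.0, -2.0, 2.0, -0.7917]
Squared diffs: [6.3802, 39.2051, 0.3806, 0.0]
Distance = sqrt(45.9659) = 6.7798


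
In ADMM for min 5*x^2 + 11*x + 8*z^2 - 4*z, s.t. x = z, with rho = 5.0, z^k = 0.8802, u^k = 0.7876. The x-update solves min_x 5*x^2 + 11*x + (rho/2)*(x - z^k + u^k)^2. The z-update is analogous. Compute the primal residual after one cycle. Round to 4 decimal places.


ADMM iteration with rho = 5.0, z^k = 0.8802, u^k = 0.7876
Step 1: x-update.
Minimize 5*x^2 + 11*x + (5.0/2)*(x - 0.8802 + 0.7876)^2
FOC: (2*5 + 5.0)*x = -11 + 5.0*(0.8802 - 0.7876)
x^{k+1} = -0.7025
Step 2: z-update.
Minimize 8*z^2 - 4*z + (5.0/2)*(-0.7025 - z + 0.7876)^2
FOC: (2*8 + 5.0)*z = 4 + 5.0*(-0.7025 + 0.7876)
z^{k+1} = 0.2107
Step 3: u-update.
u^{k+1} = 0.7876 - 0.7025 - 0.2107 = -0.1256
Step 4: Primal residual = |-0.7025 - 0.2107| = 0.9132
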